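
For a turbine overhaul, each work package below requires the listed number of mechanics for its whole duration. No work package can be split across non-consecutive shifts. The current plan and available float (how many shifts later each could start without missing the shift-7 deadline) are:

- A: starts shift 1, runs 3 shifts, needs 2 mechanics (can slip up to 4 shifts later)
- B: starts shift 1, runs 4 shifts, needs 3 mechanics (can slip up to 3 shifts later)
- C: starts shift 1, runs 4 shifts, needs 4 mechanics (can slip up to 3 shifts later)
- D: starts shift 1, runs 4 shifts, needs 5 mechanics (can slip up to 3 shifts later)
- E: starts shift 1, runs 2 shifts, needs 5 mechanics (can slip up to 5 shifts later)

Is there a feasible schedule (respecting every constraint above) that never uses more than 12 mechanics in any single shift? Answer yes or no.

yes

Schedule A@1, B@1, C@1, D@4, E@5: s1:9  s2:9  s3:9  s4:12  s5:10  s6:10  s7:5 — peak 12 ≤ 12.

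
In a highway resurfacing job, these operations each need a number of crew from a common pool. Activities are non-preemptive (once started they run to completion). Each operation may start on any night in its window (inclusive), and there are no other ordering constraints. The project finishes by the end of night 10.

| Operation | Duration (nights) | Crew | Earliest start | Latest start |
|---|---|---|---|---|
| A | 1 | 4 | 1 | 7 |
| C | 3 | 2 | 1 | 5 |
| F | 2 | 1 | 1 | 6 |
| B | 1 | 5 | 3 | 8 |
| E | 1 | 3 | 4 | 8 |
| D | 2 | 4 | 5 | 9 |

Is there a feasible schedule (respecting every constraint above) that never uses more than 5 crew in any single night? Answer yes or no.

Schedule A@1, C@2, F@1, B@5, E@4, D@6: n1:5  n2:3  n3:2  n4:5  n5:5  n6:4  n7:4  n8:0  n9:0  n10:0 — peak 5 ≤ 5.

yes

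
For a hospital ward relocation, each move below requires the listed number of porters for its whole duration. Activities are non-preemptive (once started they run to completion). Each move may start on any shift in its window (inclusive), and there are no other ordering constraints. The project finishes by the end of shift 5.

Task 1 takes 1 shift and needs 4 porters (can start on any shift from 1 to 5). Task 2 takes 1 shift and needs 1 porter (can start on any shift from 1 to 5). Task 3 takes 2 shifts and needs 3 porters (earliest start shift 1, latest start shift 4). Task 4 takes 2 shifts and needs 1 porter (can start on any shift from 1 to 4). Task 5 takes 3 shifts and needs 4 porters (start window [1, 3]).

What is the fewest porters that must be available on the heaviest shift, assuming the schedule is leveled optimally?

7

Early-start (Task 1@1, Task 2@1, Task 3@1, Task 4@1, Task 5@1) gives peak 13: s1:13  s2:8  s3:4  s4:0  s5:0.
Shift Task 3→2, Task 5→3.
Schedule Task 1@1, Task 2@1, Task 3@2, Task 4@1, Task 5@3: s1:6  s2:4  s3:7  s4:4  s5:4 — peak 7.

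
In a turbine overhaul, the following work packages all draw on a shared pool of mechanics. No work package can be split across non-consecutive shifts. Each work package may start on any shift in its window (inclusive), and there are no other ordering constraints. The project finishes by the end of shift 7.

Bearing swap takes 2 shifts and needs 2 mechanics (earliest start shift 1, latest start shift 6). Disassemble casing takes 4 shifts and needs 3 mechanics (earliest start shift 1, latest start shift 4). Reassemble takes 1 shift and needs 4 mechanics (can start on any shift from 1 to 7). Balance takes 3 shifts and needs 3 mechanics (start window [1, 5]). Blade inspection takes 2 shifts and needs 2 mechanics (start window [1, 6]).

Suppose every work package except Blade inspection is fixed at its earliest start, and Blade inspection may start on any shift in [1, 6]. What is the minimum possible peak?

12

Blade inspection@1: s1:14  s2:10  s3:6  s4:3  s5:0  s6:0  s7:0 → peak 14
Blade inspection@2: s1:12  s2:10  s3:8  s4:3  s5:0  s6:0  s7:0 → peak 12
Blade inspection@3: s1:12  s2:8  s3:8  s4:5  s5:0  s6:0  s7:0 → peak 12
Blade inspection@4: s1:12  s2:8  s3:6  s4:5  s5:2  s6:0  s7:0 → peak 12
Blade inspection@5: s1:12  s2:8  s3:6  s4:3  s5:2  s6:2  s7:0 → peak 12
Blade inspection@6: s1:12  s2:8  s3:6  s4:3  s5:0  s6:2  s7:2 → peak 12
Best is Blade inspection@2, peak 12.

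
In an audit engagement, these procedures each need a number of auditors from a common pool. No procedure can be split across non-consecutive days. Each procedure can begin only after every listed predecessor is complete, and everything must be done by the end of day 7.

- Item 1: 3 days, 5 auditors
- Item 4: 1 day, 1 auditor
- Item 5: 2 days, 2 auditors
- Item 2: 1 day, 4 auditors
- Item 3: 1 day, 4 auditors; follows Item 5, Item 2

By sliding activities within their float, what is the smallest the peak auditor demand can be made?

Early-start (Item 1@1, Item 4@1, Item 5@1, Item 2@1, Item 3@3) gives peak 12: d1:12  d2:7  d3:9  d4:0  d5:0  d6:0  d7:0.
Shift Item 4→4, Item 5→4, Item 2→6, Item 3→7.
Schedule Item 1@1, Item 4@4, Item 5@4, Item 2@6, Item 3@7: d1:5  d2:5  d3:5  d4:3  d5:2  d6:4  d7:4 — peak 5.

5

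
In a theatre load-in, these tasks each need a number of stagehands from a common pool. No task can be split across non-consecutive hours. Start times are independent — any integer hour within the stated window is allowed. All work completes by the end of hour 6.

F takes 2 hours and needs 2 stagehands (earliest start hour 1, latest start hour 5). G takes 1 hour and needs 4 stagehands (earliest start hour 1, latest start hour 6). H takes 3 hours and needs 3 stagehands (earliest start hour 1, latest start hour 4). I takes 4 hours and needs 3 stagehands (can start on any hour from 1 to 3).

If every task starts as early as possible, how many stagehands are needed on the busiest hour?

12

Early-start schedule: F@1, G@1, H@1, I@1.
Load per hour: hour 1: 12, hour 2: 8, hour 3: 6, hour 4: 3, hour 5: 0, hour 6: 0.
Peak is 12.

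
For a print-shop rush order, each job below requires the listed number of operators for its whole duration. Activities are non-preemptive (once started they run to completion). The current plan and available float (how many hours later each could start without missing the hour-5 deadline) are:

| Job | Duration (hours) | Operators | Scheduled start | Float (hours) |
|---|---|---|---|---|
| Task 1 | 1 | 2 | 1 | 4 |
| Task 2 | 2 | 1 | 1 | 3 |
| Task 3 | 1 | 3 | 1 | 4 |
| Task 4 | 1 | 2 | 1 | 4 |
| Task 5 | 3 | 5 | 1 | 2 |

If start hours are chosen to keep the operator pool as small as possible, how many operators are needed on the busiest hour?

5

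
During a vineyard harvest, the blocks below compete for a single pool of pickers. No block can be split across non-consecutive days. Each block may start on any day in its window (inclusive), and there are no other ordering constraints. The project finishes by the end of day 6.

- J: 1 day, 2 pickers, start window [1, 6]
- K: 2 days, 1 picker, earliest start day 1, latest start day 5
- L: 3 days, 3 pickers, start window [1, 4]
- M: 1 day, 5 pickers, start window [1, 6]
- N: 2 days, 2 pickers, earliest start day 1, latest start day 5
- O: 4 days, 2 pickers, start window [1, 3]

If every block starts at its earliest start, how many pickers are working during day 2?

At early start, day 2 has: K, L, N, O.
Demand: 1 + 3 + 2 + 2 = 8.

8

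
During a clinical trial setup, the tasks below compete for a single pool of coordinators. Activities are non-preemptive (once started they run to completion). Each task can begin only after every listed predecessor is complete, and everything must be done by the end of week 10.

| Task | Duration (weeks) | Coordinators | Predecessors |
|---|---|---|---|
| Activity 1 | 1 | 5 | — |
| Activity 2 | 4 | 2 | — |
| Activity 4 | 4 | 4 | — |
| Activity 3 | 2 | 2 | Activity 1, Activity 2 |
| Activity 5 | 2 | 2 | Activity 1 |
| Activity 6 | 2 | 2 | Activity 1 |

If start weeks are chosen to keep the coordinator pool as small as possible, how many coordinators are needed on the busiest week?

6

Early-start (Activity 1@1, Activity 2@1, Activity 4@1, Activity 3@5, Activity 5@2, Activity 6@2) gives peak 11: w1:11  w2:10  w3:10  w4:6  w5:2  w6:2  w7:0  w8:0  w9:0  w10:0.
Shift Activity 2→2, Activity 4→2, Activity 3→6, Activity 5→6, Activity 6→6.
Schedule Activity 1@1, Activity 2@2, Activity 4@2, Activity 3@6, Activity 5@6, Activity 6@6: w1:5  w2:6  w3:6  w4:6  w5:6  w6:6  w7:6  w8:0  w9:0  w10:0 — peak 6.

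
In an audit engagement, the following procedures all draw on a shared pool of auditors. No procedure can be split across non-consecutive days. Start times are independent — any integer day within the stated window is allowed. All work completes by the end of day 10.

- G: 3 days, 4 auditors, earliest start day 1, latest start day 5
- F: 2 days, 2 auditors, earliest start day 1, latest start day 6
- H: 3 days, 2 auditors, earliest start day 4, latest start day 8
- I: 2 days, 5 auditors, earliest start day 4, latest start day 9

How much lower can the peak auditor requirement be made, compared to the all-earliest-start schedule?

2

Early-start peak: d1:6  d2:6  d3:4  d4:7  d5:7  d6:2  d7:0  d8:0  d9:0  d10:0 ⇒ 7.
Leveled (G@1, F@4, H@4, I@7): d1:4  d2:4  d3:4  d4:4  d5:4  d6:2  d7:5  d8:5  d9:0  d10:0 ⇒ 5.
Reduction 7 − 5 = 2.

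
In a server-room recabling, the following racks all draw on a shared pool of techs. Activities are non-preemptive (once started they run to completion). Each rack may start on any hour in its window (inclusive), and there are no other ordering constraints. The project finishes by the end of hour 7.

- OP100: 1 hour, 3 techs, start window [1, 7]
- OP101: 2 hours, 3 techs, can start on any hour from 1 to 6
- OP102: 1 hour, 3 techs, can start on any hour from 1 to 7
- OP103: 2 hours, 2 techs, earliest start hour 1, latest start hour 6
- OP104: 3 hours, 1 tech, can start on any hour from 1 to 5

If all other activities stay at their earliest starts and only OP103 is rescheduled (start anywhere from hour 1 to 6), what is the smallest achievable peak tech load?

OP103@1: h1:12  h2:6  h3:1  h4:0  h5:0  h6:0  h7:0 → peak 12
OP103@2: h1:10  h2:6  h3:3  h4:0  h5:0  h6:0  h7:0 → peak 10
OP103@3: h1:10  h2:4  h3:3  h4:2  h5:0  h6:0  h7:0 → peak 10
OP103@4: h1:10  h2:4  h3:1  h4:2  h5:2  h6:0  h7:0 → peak 10
OP103@5: h1:10  h2:4  h3:1  h4:0  h5:2  h6:2  h7:0 → peak 10
OP103@6: h1:10  h2:4  h3:1  h4:0  h5:0  h6:2  h7:2 → peak 10
Best is OP103@2, peak 10.

10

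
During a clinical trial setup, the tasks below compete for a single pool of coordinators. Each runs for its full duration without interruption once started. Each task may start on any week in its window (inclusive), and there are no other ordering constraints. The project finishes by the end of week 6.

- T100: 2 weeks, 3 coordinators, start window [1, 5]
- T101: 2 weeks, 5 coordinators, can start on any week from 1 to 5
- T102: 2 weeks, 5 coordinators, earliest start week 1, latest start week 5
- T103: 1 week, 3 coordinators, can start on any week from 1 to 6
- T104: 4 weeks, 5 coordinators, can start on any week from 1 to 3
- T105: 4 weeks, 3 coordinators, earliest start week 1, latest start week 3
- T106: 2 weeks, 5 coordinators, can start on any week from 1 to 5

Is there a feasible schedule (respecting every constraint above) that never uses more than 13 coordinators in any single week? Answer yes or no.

yes

Schedule T100@1, T101@1, T102@1, T103@3, T104@3, T105@3, T106@4: w1:13  w2:13  w3:11  w4:13  w5:13  w6:8 — peak 13 ≤ 13.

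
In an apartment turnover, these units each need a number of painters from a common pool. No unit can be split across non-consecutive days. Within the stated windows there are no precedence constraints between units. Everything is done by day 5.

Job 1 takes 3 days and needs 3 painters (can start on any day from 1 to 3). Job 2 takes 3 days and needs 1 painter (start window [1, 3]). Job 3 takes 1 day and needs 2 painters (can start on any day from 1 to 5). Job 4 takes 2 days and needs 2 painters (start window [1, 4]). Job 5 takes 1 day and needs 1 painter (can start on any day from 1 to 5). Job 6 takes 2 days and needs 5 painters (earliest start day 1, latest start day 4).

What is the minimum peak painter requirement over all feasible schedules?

6

Early-start (Job 1@1, Job 2@1, Job 3@1, Job 4@1, Job 5@1, Job 6@1) gives peak 14: d1:14  d2:11  d3:4  d4:0  d5:0.
Shift Job 4→2, Job 5→4, Job 6→4.
Schedule Job 1@1, Job 2@1, Job 3@1, Job 4@2, Job 5@4, Job 6@4: d1:6  d2:6  d3:6  d4:6  d5:5 — peak 6.
Total painter-days = 29 over 5 days ⇒ peak ≥ ⌈29/5⌉ = 6, so 6 is optimal.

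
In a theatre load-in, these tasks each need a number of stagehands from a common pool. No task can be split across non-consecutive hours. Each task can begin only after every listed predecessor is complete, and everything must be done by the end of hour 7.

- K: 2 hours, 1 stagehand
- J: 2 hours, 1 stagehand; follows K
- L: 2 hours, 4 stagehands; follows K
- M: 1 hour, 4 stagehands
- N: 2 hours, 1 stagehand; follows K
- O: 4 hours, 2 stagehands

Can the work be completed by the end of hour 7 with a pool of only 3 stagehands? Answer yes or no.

Total stagehand-hours = 26; over 7 hours the average is 26/7 > 3, so some hour must exceed 3.

no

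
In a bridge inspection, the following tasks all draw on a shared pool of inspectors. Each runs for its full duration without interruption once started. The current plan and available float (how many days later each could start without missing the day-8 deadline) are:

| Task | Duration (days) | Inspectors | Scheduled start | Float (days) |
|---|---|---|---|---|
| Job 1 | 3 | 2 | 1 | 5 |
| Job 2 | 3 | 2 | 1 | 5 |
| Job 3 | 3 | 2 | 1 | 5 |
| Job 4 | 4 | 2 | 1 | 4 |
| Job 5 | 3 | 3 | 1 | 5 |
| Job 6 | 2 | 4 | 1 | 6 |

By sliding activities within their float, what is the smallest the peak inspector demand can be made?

Early-start (Job 1@1, Job 2@1, Job 3@1, Job 4@1, Job 5@1, Job 6@1) gives peak 15: d1:15  d2:15  d3:11  d4:2  d5:0  d6:0  d7:0  d8:0.
Shift Job 4→4, Job 5→4, Job 6→7.
Schedule Job 1@1, Job 2@1, Job 3@1, Job 4@4, Job 5@4, Job 6@7: d1:6  d2:6  d3:6  d4:5  d5:5  d6:5  d7:6  d8:4 — peak 6.
Total inspector-days = 43 over 8 days ⇒ peak ≥ ⌈43/8⌉ = 6, so 6 is optimal.

6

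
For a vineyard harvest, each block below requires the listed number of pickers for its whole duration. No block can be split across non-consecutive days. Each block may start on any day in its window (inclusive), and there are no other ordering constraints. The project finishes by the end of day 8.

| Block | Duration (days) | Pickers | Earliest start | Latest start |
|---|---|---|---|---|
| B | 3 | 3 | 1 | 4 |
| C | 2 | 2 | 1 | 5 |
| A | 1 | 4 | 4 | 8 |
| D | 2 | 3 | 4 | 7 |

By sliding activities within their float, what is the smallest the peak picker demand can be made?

4

Early-start (B@1, C@1, A@4, D@4) gives peak 7: d1:5  d2:5  d3:3  d4:7  d5:3  d6:0  d7:0  d8:0.
Shift C→4, A→6, D→7.
Schedule B@1, C@4, A@6, D@7: d1:3  d2:3  d3:3  d4:2  d5:2  d6:4  d7:3  d8:3 — peak 4.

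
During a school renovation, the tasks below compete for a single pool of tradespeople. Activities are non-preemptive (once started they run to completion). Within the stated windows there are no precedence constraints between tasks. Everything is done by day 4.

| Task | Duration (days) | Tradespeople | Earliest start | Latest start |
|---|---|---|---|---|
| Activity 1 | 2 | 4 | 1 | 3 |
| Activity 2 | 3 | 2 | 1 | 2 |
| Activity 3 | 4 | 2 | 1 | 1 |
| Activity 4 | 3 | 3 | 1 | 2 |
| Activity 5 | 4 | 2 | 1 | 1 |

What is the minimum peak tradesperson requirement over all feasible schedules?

Schedule Activity 1@1, Activity 2@1, Activity 3@1, Activity 4@1, Activity 5@1: d1:13  d2:13  d3:9  d4:4 — peak 13.
No arrangement of the 12 feasible schedules does better.

13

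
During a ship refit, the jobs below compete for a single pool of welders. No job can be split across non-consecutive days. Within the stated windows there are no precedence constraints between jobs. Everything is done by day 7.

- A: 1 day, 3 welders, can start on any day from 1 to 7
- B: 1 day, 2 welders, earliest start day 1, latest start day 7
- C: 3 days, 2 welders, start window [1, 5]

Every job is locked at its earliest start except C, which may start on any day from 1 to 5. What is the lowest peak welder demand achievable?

C@1: d1:7  d2:2  d3:2  d4:0  d5:0  d6:0  d7:0 → peak 7
C@2: d1:5  d2:2  d3:2  d4:2  d5:0  d6:0  d7:0 → peak 5
C@3: d1:5  d2:0  d3:2  d4:2  d5:2  d6:0  d7:0 → peak 5
C@4: d1:5  d2:0  d3:0  d4:2  d5:2  d6:2  d7:0 → peak 5
C@5: d1:5  d2:0  d3:0  d4:0  d5:2  d6:2  d7:2 → peak 5
Best is C@2, peak 5.

5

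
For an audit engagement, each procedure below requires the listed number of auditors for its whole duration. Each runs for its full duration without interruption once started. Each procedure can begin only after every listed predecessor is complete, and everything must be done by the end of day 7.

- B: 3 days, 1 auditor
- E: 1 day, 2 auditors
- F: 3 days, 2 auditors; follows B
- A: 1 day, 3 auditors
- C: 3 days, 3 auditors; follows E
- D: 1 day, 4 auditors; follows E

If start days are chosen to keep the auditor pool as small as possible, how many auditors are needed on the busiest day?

5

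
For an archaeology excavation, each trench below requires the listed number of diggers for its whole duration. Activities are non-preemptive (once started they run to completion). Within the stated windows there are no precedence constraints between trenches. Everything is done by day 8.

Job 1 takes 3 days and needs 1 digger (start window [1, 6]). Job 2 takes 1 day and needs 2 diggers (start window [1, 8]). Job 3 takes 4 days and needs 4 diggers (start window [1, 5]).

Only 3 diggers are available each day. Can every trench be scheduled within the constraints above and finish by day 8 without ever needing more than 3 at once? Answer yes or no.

no

The minimum achievable peak is 4; 3 < 4, so no feasible schedule stays within the cap.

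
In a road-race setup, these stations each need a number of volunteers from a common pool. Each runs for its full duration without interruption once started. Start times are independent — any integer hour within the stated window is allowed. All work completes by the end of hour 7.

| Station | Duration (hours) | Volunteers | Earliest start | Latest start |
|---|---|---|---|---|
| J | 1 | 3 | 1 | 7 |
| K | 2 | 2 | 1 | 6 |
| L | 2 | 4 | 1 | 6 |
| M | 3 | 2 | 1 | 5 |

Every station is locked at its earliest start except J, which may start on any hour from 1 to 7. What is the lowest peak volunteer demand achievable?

J@1: h1:11  h2:8  h3:2  h4:0  h5:0  h6:0  h7:0 → peak 11
J@2: h1:8  h2:11  h3:2  h4:0  h5:0  h6:0  h7:0 → peak 11
J@3: h1:8  h2:8  h3:5  h4:0  h5:0  h6:0  h7:0 → peak 8
J@4: h1:8  h2:8  h3:2  h4:3  h5:0  h6:0  h7:0 → peak 8
J@5: h1:8  h2:8  h3:2  h4:0  h5:3  h6:0  h7:0 → peak 8
J@6: h1:8  h2:8  h3:2  h4:0  h5:0  h6:3  h7:0 → peak 8
J@7: h1:8  h2:8  h3:2  h4:0  h5:0  h6:0  h7:3 → peak 8
Best is J@3, peak 8.

8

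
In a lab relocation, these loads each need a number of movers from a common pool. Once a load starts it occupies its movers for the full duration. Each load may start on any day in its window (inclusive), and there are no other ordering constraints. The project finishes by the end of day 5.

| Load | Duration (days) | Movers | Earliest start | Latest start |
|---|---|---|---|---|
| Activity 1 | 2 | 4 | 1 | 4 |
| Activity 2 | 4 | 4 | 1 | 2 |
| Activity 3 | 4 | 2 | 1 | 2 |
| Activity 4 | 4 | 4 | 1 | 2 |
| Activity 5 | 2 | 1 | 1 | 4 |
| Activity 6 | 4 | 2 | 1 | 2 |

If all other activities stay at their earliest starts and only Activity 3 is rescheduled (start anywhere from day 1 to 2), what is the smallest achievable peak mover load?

17

Activity 3@1: d1:17  d2:17  d3:12  d4:12  d5:0 → peak 17
Activity 3@2: d1:15  d2:17  d3:12  d4:12  d5:2 → peak 17
Best is Activity 3@1, peak 17.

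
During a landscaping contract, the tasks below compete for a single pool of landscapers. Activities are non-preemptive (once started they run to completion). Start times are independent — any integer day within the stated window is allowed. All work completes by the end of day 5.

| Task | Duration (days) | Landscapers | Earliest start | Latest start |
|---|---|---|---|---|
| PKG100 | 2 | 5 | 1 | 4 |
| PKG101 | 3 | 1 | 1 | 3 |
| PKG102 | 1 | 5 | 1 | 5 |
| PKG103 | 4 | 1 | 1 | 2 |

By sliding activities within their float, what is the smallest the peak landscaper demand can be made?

6

Early-start (PKG100@1, PKG101@1, PKG102@1, PKG103@1) gives peak 12: d1:12  d2:7  d3:2  d4:1  d5:0.
Shift PKG101→3, PKG102→5.
Schedule PKG100@1, PKG101@3, PKG102@5, PKG103@1: d1:6  d2:6  d3:2  d4:2  d5:6 — peak 6.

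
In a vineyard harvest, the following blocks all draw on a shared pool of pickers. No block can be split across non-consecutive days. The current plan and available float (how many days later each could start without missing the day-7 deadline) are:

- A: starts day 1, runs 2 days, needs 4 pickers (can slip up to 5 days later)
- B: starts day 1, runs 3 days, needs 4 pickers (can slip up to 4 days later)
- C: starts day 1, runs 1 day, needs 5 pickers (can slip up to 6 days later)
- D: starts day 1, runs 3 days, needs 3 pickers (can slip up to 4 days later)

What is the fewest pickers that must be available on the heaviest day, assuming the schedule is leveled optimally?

7

Early-start (A@1, B@1, C@1, D@1) gives peak 16: d1:16  d2:11  d3:7  d4:0  d5:0  d6:0  d7:0.
Shift B→3, C→6.
Schedule A@1, B@3, C@6, D@1: d1:7  d2:7  d3:7  d4:4  d5:4  d6:5  d7:0 — peak 7.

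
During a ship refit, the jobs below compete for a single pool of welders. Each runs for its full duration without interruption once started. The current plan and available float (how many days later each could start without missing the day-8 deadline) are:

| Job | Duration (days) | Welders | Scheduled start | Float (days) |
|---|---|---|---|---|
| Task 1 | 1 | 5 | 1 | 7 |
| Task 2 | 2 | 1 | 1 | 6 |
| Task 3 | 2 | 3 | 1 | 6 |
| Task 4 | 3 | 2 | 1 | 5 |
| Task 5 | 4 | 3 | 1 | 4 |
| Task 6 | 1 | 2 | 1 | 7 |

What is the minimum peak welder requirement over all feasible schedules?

5

Early-start (Task 1@1, Task 2@1, Task 3@1, Task 4@1, Task 5@1, Task 6@1) gives peak 16: d1:16  d2:9  d3:5  d4:3  d5:0  d6:0  d7:0  d8:0.
Shift Task 2→2, Task 3→2, Task 4→4, Task 5→4, Task 6→7.
Schedule Task 1@1, Task 2@2, Task 3@2, Task 4@4, Task 5@4, Task 6@7: d1:5  d2:4  d3:4  d4:5  d5:5  d6:5  d7:5  d8:0 — peak 5.
Total welder-days = 33 over 8 days ⇒ peak ≥ ⌈33/8⌉ = 5, so 5 is optimal.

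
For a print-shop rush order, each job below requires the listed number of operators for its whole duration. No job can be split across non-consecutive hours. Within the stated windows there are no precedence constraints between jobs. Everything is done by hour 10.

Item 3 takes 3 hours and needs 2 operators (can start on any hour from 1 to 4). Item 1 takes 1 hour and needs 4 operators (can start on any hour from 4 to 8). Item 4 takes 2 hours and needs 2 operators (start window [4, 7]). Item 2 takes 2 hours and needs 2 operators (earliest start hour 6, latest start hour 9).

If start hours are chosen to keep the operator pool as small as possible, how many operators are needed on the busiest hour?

Early-start (Item 3@1, Item 1@4, Item 4@4, Item 2@6) gives peak 6: h1:2  h2:2  h3:2  h4:6  h5:2  h6:2  h7:2  h8:0  h9:0  h10:0.
Shift Item 4→5.
Schedule Item 3@1, Item 1@4, Item 4@5, Item 2@6: h1:2  h2:2  h3:2  h4:4  h5:2  h6:4  h7:2  h8:0  h9:0  h10:0 — peak 4.

4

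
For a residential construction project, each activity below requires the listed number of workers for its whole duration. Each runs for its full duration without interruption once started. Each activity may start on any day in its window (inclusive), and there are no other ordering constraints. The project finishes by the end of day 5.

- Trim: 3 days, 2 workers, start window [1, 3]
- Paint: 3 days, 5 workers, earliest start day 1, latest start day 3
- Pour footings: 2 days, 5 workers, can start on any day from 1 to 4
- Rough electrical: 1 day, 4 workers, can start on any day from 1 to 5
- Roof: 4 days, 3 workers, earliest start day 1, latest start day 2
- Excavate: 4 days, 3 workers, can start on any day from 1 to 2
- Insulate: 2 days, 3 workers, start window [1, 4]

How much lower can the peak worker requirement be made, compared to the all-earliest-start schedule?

11

Early-start peak: d1:25  d2:21  d3:13  d4:6  d5:0 ⇒ 25.
Leveled (Trim@1, Paint@1, Pour footings@4, Rough electrical@1, Roof@1, Excavate@2, Insulate@4): d1:14  d2:13  d3:13  d4:14  d5:11 ⇒ 14.
Reduction 25 − 14 = 11.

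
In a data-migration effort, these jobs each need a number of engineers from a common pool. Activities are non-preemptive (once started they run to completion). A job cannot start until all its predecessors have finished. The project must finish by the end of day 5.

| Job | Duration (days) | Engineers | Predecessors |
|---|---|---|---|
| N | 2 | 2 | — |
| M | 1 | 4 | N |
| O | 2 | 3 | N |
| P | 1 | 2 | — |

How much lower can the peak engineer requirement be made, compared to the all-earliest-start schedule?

3

Early-start peak: d1:4  d2:2  d3:7  d4:3  d5:0 ⇒ 7.
Leveled (N@1, M@3, O@4, P@1): d1:4  d2:2  d3:4  d4:3  d5:3 ⇒ 4.
Reduction 7 − 4 = 3.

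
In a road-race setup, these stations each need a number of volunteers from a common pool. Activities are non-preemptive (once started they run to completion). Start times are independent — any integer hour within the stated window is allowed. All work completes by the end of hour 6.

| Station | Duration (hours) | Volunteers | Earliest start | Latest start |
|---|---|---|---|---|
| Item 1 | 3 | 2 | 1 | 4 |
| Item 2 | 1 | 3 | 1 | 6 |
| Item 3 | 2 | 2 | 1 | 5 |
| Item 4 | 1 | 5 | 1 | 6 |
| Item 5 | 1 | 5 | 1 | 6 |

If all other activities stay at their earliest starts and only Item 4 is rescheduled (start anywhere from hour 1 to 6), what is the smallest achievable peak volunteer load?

Item 4@1: h1:17  h2:4  h3:2  h4:0  h5:0  h6:0 → peak 17
Item 4@2: h1:12  h2:9  h3:2  h4:0  h5:0  h6:0 → peak 12
Item 4@3: h1:12  h2:4  h3:7  h4:0  h5:0  h6:0 → peak 12
Item 4@4: h1:12  h2:4  h3:2  h4:5  h5:0  h6:0 → peak 12
Item 4@5: h1:12  h2:4  h3:2  h4:0  h5:5  h6:0 → peak 12
Item 4@6: h1:12  h2:4  h3:2  h4:0  h5:0  h6:5 → peak 12
Best is Item 4@2, peak 12.

12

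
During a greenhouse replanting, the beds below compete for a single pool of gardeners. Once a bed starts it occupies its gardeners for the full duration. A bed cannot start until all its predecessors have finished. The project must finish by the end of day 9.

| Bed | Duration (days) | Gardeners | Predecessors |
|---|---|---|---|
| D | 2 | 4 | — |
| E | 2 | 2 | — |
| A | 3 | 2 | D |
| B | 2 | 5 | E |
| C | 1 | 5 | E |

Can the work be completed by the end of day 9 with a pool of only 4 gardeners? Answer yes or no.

The minimum achievable peak is 5; 4 < 5, so no feasible schedule stays within the cap.

no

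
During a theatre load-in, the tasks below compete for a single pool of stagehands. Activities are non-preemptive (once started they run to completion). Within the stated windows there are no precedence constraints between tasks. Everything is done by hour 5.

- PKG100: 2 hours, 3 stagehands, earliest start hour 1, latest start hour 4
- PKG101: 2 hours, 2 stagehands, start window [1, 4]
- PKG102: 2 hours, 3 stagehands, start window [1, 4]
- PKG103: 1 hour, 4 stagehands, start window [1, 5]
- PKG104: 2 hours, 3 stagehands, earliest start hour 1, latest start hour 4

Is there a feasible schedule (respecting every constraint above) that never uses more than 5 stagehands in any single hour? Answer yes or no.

no

Total stagehand-hours = 26; over 5 hours the average is 26/5 > 5, so some hour must exceed 5.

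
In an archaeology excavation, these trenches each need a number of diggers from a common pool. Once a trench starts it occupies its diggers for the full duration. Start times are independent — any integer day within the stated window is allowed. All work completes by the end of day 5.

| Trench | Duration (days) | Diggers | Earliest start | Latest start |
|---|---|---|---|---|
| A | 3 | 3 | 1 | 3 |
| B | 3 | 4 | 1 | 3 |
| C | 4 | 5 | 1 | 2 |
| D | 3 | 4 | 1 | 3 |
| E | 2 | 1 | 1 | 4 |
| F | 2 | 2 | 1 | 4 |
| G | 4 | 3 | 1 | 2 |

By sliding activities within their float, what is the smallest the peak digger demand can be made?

19

Early-start (A@1, B@1, C@1, D@1, E@1, F@1, G@1) gives peak 22: d1:22  d2:22  d3:19  d4:8  d5:0.
Shift E→4, F→4.
Schedule A@1, B@1, C@1, D@1, E@4, F@4, G@1: d1:19  d2:19  d3:19  d4:11  d5:3 — peak 19.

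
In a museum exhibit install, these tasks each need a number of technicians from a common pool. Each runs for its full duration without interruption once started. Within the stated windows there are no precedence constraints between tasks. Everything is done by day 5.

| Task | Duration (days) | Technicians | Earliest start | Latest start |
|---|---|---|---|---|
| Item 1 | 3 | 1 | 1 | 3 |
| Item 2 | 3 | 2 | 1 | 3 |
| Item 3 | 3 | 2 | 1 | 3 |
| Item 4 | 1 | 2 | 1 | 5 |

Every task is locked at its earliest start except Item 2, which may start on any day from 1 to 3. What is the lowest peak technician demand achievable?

Item 2@1: d1:7  d2:5  d3:5  d4:0  d5:0 → peak 7
Item 2@2: d1:5  d2:5  d3:5  d4:2  d5:0 → peak 5
Item 2@3: d1:5  d2:3  d3:5  d4:2  d5:2 → peak 5
Best is Item 2@2, peak 5.

5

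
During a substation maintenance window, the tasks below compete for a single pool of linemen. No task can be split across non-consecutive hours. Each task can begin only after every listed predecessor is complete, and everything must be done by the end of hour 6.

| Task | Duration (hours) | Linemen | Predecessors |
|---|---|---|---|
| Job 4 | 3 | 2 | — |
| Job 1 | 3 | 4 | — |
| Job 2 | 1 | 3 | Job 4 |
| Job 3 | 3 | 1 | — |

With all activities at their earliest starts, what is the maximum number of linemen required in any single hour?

Early-start schedule: Job 4@1, Job 1@1, Job 2@4, Job 3@1.
Load per hour: hour 1: 7, hour 2: 7, hour 3: 7, hour 4: 3, hour 5: 0, hour 6: 0.
Peak is 7.

7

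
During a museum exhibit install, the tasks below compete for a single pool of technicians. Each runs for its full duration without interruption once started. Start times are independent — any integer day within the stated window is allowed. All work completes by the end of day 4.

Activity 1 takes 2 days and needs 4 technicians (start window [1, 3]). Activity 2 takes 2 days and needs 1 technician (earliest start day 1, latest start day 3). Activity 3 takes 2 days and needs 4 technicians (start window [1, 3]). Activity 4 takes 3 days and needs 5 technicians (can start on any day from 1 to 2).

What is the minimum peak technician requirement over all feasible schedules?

10

Early-start (Activity 1@1, Activity 2@1, Activity 3@1, Activity 4@1) gives peak 14: d1:14  d2:14  d3:5  d4:0.
Shift Activity 3→3.
Schedule Activity 1@1, Activity 2@1, Activity 3@3, Activity 4@1: d1:10  d2:10  d3:9  d4:4 — peak 10.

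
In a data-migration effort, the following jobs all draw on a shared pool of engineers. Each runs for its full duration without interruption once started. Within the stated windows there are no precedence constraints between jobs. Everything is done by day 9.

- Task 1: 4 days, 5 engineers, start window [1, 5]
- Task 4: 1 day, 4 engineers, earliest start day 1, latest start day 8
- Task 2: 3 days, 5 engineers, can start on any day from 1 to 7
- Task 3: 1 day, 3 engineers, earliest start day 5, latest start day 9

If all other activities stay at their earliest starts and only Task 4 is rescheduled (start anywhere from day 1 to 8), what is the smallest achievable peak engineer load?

10

Task 4@1: d1:14  d2:10  d3:10  d4:5  d5:3  d6:0  d7:0  d8:0  d9:0 → peak 14
Task 4@2: d1:10  d2:14  d3:10  d4:5  d5:3  d6:0  d7:0  d8:0  d9:0 → peak 14
Task 4@3: d1:10  d2:10  d3:14  d4:5  d5:3  d6:0  d7:0  d8:0  d9:0 → peak 14
Task 4@4: d1:10  d2:10  d3:10  d4:9  d5:3  d6:0  d7:0  d8:0  d9:0 → peak 10
Task 4@5: d1:10  d2:10  d3:10  d4:5  d5:7  d6:0  d7:0  d8:0  d9:0 → peak 10
Task 4@6: d1:10  d2:10  d3:10  d4:5  d5:3  d6:4  d7:0  d8:0  d9:0 → peak 10
Task 4@7: d1:10  d2:10  d3:10  d4:5  d5:3  d6:0  d7:4  d8:0  d9:0 → peak 10
Task 4@8: d1:10  d2:10  d3:10  d4:5  d5:3  d6:0  d7:0  d8:4  d9:0 → peak 10
Best is Task 4@4, peak 10.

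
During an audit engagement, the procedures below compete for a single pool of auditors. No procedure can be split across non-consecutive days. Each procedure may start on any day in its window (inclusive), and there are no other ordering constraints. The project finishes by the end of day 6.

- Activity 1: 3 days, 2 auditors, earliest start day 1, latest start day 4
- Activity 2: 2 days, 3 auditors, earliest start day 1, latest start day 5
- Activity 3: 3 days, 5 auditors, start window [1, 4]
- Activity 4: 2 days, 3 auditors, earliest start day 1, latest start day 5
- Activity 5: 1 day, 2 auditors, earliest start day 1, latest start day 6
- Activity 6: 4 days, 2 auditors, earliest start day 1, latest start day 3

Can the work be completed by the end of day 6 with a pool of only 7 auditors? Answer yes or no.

no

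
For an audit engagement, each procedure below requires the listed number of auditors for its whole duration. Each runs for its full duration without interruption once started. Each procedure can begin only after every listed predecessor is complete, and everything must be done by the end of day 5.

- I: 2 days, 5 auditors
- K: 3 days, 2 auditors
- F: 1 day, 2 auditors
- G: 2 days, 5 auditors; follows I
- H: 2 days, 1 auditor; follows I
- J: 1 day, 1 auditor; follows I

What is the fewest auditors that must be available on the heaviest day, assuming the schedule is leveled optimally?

7

Early-start (I@1, K@1, F@1, G@3, H@3, J@3) gives peak 9: d1:9  d2:7  d3:9  d4:6  d5:0.
Shift F→3, G→4.
Schedule I@1, K@1, F@3, G@4, H@3, J@3: d1:7  d2:7  d3:6  d4:6  d5:5 — peak 7.
Total auditor-days = 31 over 5 days ⇒ peak ≥ ⌈31/5⌉ = 7, so 7 is optimal.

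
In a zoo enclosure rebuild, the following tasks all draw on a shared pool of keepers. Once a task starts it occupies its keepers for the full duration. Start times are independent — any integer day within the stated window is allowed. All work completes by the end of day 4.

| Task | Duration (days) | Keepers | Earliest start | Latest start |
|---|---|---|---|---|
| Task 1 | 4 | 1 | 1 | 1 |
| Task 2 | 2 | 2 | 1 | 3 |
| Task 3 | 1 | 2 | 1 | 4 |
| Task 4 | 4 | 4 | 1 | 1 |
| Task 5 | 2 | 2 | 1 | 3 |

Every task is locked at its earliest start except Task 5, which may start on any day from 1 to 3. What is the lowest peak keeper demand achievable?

Task 5@1: d1:11  d2:9  d3:5  d4:5 → peak 11
Task 5@2: d1:9  d2:9  d3:7  d4:5 → peak 9
Task 5@3: d1:9  d2:7  d3:7  d4:7 → peak 9
Best is Task 5@2, peak 9.

9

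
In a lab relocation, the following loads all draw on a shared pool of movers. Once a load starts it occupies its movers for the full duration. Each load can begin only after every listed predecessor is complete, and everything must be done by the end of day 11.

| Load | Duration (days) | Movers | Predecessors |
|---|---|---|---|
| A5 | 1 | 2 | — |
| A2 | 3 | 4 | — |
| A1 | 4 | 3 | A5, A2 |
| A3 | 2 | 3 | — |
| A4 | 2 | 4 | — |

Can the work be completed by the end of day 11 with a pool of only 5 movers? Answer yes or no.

yes

Schedule A5@1, A2@3, A1@6, A3@1, A4@10: d1:5  d2:3  d3:4  d4:4  d5:4  d6:3  d7:3  d8:3  d9:3  d10:4  d11:4 — peak 5 ≤ 5.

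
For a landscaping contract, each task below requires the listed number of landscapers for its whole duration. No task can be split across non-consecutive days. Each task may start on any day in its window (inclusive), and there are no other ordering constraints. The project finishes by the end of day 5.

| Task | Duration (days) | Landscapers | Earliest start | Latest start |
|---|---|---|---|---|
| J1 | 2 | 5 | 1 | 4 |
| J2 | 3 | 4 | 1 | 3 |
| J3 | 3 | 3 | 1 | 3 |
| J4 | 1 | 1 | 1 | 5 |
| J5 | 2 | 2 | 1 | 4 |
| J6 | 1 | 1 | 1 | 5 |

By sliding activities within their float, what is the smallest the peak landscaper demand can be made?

Early-start (J1@1, J2@1, J3@1, J4@1, J5@1, J6@1) gives peak 16: d1:16  d2:14  d3:7  d4:0  d5:0.
Shift J2→3, J4→3, J5→4, J6→4.
Schedule J1@1, J2@3, J3@1, J4@3, J5@4, J6@4: d1:8  d2:8  d3:8  d4:7  d5:6 — peak 8.
Total landscaper-days = 37 over 5 days ⇒ peak ≥ ⌈37/5⌉ = 8, so 8 is optimal.

8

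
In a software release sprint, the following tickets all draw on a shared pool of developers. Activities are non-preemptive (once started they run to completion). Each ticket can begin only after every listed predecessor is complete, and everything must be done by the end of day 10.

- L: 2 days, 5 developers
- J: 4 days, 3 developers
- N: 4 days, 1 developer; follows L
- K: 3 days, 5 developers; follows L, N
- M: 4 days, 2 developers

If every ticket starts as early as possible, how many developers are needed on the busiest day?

Early-start schedule: L@1, J@1, N@3, K@7, M@1.
Load per day: day 1: 10, day 2: 10, day 3: 6, day 4: 6, day 5: 1, day 6: 1, day 7: 5, day 8: 5, day 9: 5, day 10: 0.
Peak is 10.

10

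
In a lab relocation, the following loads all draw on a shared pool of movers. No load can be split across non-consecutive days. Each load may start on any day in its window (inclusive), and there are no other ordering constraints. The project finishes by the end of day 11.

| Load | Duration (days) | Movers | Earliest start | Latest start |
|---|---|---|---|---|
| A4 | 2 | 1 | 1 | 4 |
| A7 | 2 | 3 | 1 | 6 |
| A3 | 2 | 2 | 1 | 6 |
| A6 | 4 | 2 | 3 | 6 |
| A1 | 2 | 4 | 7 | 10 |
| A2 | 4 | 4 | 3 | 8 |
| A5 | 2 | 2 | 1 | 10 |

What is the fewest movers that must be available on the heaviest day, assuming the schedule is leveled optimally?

6

Early-start (A4@1, A7@1, A3@1, A6@3, A1@7, A2@3, A5@1) gives peak 8: d1:8  d2:8  d3:6  d4:6  d5:6  d6:6  d7:4  d8:4  d9:0  d10:0  d11:0.
Shift A5→7.
Schedule A4@1, A7@1, A3@1, A6@3, A1@7, A2@3, A5@7: d1:6  d2:6  d3:6  d4:6  d5:6  d6:6  d7:6  d8:6  d9:0  d10:0  d11:0 — peak 6.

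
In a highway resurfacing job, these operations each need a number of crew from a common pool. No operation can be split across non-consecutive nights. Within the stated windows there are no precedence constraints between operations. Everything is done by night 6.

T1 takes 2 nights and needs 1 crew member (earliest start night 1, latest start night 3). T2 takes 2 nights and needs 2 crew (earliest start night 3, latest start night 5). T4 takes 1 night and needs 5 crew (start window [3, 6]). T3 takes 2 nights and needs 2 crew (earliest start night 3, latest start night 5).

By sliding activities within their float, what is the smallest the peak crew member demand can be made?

5

Early-start (T1@1, T2@3, T4@3, T3@3) gives peak 9: n1:1  n2:1  n3:9  n4:4  n5:0  n6:0.
Shift T4→5.
Schedule T1@1, T2@3, T4@5, T3@3: n1:1  n2:1  n3:4  n4:4  n5:5  n6:0 — peak 5.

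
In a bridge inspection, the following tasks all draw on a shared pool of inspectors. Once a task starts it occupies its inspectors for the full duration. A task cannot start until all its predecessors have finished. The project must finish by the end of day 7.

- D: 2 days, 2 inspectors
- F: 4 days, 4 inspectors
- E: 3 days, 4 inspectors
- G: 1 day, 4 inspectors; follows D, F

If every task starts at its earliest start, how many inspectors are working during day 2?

10

At early start, day 2 has: D, F, E.
Demand: 2 + 4 + 4 = 10.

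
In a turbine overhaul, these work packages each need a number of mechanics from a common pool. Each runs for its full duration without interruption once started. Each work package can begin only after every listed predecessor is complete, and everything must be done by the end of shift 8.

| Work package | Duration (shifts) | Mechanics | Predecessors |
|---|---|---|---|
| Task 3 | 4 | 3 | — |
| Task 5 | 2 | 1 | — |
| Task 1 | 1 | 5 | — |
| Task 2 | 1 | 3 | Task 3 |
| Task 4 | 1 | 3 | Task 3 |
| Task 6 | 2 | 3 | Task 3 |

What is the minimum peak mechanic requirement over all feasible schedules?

6

Early-start (Task 3@1, Task 5@1, Task 1@1, Task 2@5, Task 4@5, Task 6@5) gives peak 9: s1:9  s2:4  s3:3  s4:3  s5:9  s6:3  s7:0  s8:0.
Shift Task 1→5, Task 2→6, Task 4→6, Task 6→7.
Schedule Task 3@1, Task 5@1, Task 1@5, Task 2@6, Task 4@6, Task 6@7: s1:4  s2:4  s3:3  s4:3  s5:5  s6:6  s7:3  s8:3 — peak 6.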